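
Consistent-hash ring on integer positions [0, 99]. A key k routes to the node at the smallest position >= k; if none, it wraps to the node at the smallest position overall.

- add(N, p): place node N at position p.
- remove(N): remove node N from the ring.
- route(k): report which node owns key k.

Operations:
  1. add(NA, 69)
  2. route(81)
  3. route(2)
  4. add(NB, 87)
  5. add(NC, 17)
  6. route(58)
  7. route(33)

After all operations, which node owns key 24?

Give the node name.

Op 1: add NA@69 -> ring=[69:NA]
Op 2: route key 81: none >= 81, wrap to smallest pos 69 -> NA
Op 3: route key 2: smallest pos >= 2 is 69 -> NA
Op 4: add NB@87 -> ring=[69:NA,87:NB]
Op 5: add NC@17 -> ring=[17:NC,69:NA,87:NB]
Op 6: route key 58: smallest pos >= 58 is 69 -> NA
Op 7: route key 33: smallest pos >= 33 is 69 -> NA
Final route key 24: smallest pos >= 24 is 69 -> NA

Answer: NA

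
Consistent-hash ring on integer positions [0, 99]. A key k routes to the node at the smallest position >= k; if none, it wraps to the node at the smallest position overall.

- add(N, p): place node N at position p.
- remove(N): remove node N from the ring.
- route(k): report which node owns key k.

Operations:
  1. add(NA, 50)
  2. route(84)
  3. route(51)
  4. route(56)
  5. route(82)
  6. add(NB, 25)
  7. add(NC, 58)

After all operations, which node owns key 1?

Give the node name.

Answer: NB

Derivation:
Op 1: add NA@50 -> ring=[50:NA]
Op 2: route key 84: none >= 84, wrap to smallest pos 50 -> NA
Op 3: route key 51: none >= 51, wrap to smallest pos 50 -> NA
Op 4: route key 56: none >= 56, wrap to smallest pos 50 -> NA
Op 5: route key 82: none >= 82, wrap to smallest pos 50 -> NA
Op 6: add NB@25 -> ring=[25:NB,50:NA]
Op 7: add NC@58 -> ring=[25:NB,50:NA,58:NC]
Final route key 1: smallest pos >= 1 is 25 -> NB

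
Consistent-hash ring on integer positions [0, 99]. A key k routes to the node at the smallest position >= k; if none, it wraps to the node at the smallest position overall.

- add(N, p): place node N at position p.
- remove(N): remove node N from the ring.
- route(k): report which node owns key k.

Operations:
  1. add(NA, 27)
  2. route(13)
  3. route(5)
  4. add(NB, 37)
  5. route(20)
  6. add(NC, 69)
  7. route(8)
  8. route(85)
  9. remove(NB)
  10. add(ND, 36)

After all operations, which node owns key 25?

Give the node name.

Op 1: add NA@27 -> ring=[27:NA]
Op 2: route key 13: smallest pos >= 13 is 27 -> NA
Op 3: route key 5: smallest pos >= 5 is 27 -> NA
Op 4: add NB@37 -> ring=[27:NA,37:NB]
Op 5: route key 20: smallest pos >= 20 is 27 -> NA
Op 6: add NC@69 -> ring=[27:NA,37:NB,69:NC]
Op 7: route key 8: smallest pos >= 8 is 27 -> NA
Op 8: route key 85: none >= 85, wrap to smallest pos 27 -> NA
Op 9: remove NB -> ring=[27:NA,69:NC]
Op 10: add ND@36 -> ring=[27:NA,36:ND,69:NC]
Final route key 25: smallest pos >= 25 is 27 -> NA

Answer: NA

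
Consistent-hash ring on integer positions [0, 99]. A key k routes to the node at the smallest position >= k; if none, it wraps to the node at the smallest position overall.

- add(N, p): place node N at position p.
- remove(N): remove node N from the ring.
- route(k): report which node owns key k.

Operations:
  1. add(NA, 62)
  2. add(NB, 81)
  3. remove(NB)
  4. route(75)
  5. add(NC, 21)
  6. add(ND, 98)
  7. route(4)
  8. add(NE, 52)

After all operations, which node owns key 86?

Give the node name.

Op 1: add NA@62 -> ring=[62:NA]
Op 2: add NB@81 -> ring=[62:NA,81:NB]
Op 3: remove NB -> ring=[62:NA]
Op 4: route key 75: none >= 75, wrap to smallest pos 62 -> NA
Op 5: add NC@21 -> ring=[21:NC,62:NA]
Op 6: add ND@98 -> ring=[21:NC,62:NA,98:ND]
Op 7: route key 4: smallest pos >= 4 is 21 -> NC
Op 8: add NE@52 -> ring=[21:NC,52:NE,62:NA,98:ND]
Final route key 86: smallest pos >= 86 is 98 -> ND

Answer: ND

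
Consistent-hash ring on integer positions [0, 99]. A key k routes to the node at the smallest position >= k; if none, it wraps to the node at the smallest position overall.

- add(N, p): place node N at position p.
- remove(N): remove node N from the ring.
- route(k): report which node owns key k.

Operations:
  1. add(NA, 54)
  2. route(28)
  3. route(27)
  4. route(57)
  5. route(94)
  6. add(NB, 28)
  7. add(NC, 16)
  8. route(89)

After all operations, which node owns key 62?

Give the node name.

Op 1: add NA@54 -> ring=[54:NA]
Op 2: route key 28: smallest pos >= 28 is 54 -> NA
Op 3: route key 27: smallest pos >= 27 is 54 -> NA
Op 4: route key 57: none >= 57, wrap to smallest pos 54 -> NA
Op 5: route key 94: none >= 94, wrap to smallest pos 54 -> NA
Op 6: add NB@28 -> ring=[28:NB,54:NA]
Op 7: add NC@16 -> ring=[16:NC,28:NB,54:NA]
Op 8: route key 89: none >= 89, wrap to smallest pos 16 -> NC
Final route key 62: none >= 62, wrap to smallest pos 16 -> NC

Answer: NC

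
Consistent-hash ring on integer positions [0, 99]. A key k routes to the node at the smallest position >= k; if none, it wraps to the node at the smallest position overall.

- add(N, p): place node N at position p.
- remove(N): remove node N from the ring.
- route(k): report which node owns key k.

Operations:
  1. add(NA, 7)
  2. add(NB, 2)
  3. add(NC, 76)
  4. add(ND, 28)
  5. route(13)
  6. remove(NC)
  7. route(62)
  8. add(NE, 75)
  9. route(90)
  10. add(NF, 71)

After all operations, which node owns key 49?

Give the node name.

Answer: NF

Derivation:
Op 1: add NA@7 -> ring=[7:NA]
Op 2: add NB@2 -> ring=[2:NB,7:NA]
Op 3: add NC@76 -> ring=[2:NB,7:NA,76:NC]
Op 4: add ND@28 -> ring=[2:NB,7:NA,28:ND,76:NC]
Op 5: route key 13: smallest pos >= 13 is 28 -> ND
Op 6: remove NC -> ring=[2:NB,7:NA,28:ND]
Op 7: route key 62: none >= 62, wrap to smallest pos 2 -> NB
Op 8: add NE@75 -> ring=[2:NB,7:NA,28:ND,75:NE]
Op 9: route key 90: none >= 90, wrap to smallest pos 2 -> NB
Op 10: add NF@71 -> ring=[2:NB,7:NA,28:ND,71:NF,75:NE]
Final route key 49: smallest pos >= 49 is 71 -> NF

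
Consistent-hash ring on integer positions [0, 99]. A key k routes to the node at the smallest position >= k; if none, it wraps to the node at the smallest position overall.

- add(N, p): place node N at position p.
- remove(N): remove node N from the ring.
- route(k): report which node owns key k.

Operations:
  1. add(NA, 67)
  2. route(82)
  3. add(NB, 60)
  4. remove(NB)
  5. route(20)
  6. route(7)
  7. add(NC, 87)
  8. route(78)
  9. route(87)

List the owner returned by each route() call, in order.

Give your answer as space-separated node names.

Answer: NA NA NA NC NC

Derivation:
Op 1: add NA@67 -> ring=[67:NA]
Op 2: route key 82: none >= 82, wrap to smallest pos 67 -> NA
Op 3: add NB@60 -> ring=[60:NB,67:NA]
Op 4: remove NB -> ring=[67:NA]
Op 5: route key 20: smallest pos >= 20 is 67 -> NA
Op 6: route key 7: smallest pos >= 7 is 67 -> NA
Op 7: add NC@87 -> ring=[67:NA,87:NC]
Op 8: route key 78: smallest pos >= 78 is 87 -> NC
Op 9: route key 87: smallest pos >= 87 is 87 -> NC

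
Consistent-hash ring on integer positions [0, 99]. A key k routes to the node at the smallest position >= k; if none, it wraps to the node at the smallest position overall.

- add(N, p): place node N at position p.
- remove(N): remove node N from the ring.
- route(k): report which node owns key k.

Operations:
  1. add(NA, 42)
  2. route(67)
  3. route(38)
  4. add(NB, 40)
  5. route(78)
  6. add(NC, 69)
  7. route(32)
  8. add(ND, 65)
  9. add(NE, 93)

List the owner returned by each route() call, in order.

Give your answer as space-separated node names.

Op 1: add NA@42 -> ring=[42:NA]
Op 2: route key 67: none >= 67, wrap to smallest pos 42 -> NA
Op 3: route key 38: smallest pos >= 38 is 42 -> NA
Op 4: add NB@40 -> ring=[40:NB,42:NA]
Op 5: route key 78: none >= 78, wrap to smallest pos 40 -> NB
Op 6: add NC@69 -> ring=[40:NB,42:NA,69:NC]
Op 7: route key 32: smallest pos >= 32 is 40 -> NB
Op 8: add ND@65 -> ring=[40:NB,42:NA,65:ND,69:NC]
Op 9: add NE@93 -> ring=[40:NB,42:NA,65:ND,69:NC,93:NE]

Answer: NA NA NB NB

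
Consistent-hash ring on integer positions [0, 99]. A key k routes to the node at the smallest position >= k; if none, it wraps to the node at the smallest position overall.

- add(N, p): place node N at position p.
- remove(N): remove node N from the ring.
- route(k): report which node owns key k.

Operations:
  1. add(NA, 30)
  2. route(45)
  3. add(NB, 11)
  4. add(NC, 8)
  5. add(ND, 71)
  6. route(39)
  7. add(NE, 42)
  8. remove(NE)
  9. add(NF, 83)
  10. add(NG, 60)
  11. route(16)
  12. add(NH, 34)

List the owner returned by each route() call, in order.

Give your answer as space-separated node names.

Op 1: add NA@30 -> ring=[30:NA]
Op 2: route key 45: none >= 45, wrap to smallest pos 30 -> NA
Op 3: add NB@11 -> ring=[11:NB,30:NA]
Op 4: add NC@8 -> ring=[8:NC,11:NB,30:NA]
Op 5: add ND@71 -> ring=[8:NC,11:NB,30:NA,71:ND]
Op 6: route key 39: smallest pos >= 39 is 71 -> ND
Op 7: add NE@42 -> ring=[8:NC,11:NB,30:NA,42:NE,71:ND]
Op 8: remove NE -> ring=[8:NC,11:NB,30:NA,71:ND]
Op 9: add NF@83 -> ring=[8:NC,11:NB,30:NA,71:ND,83:NF]
Op 10: add NG@60 -> ring=[8:NC,11:NB,30:NA,60:NG,71:ND,83:NF]
Op 11: route key 16: smallest pos >= 16 is 30 -> NA
Op 12: add NH@34 -> ring=[8:NC,11:NB,30:NA,34:NH,60:NG,71:ND,83:NF]

Answer: NA ND NA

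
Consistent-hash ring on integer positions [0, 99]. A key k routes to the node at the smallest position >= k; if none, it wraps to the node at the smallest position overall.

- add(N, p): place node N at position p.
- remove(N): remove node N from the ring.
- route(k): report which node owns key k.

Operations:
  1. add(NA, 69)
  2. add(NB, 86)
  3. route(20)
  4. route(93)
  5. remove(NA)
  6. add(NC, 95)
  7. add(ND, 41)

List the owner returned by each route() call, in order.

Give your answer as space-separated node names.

Answer: NA NA

Derivation:
Op 1: add NA@69 -> ring=[69:NA]
Op 2: add NB@86 -> ring=[69:NA,86:NB]
Op 3: route key 20: smallest pos >= 20 is 69 -> NA
Op 4: route key 93: none >= 93, wrap to smallest pos 69 -> NA
Op 5: remove NA -> ring=[86:NB]
Op 6: add NC@95 -> ring=[86:NB,95:NC]
Op 7: add ND@41 -> ring=[41:ND,86:NB,95:NC]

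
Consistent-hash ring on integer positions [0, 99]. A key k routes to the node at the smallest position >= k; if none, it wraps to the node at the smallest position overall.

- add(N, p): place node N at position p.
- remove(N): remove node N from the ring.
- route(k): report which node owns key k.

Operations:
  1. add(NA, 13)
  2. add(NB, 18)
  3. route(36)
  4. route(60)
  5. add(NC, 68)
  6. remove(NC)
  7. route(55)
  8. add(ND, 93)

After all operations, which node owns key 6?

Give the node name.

Answer: NA

Derivation:
Op 1: add NA@13 -> ring=[13:NA]
Op 2: add NB@18 -> ring=[13:NA,18:NB]
Op 3: route key 36: none >= 36, wrap to smallest pos 13 -> NA
Op 4: route key 60: none >= 60, wrap to smallest pos 13 -> NA
Op 5: add NC@68 -> ring=[13:NA,18:NB,68:NC]
Op 6: remove NC -> ring=[13:NA,18:NB]
Op 7: route key 55: none >= 55, wrap to smallest pos 13 -> NA
Op 8: add ND@93 -> ring=[13:NA,18:NB,93:ND]
Final route key 6: smallest pos >= 6 is 13 -> NA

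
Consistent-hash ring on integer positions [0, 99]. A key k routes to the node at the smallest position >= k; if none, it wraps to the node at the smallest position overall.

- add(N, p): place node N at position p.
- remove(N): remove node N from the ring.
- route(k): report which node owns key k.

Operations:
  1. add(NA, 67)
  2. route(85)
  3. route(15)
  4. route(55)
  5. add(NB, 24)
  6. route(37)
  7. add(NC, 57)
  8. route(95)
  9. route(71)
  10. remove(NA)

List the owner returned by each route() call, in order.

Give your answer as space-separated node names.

Op 1: add NA@67 -> ring=[67:NA]
Op 2: route key 85: none >= 85, wrap to smallest pos 67 -> NA
Op 3: route key 15: smallest pos >= 15 is 67 -> NA
Op 4: route key 55: smallest pos >= 55 is 67 -> NA
Op 5: add NB@24 -> ring=[24:NB,67:NA]
Op 6: route key 37: smallest pos >= 37 is 67 -> NA
Op 7: add NC@57 -> ring=[24:NB,57:NC,67:NA]
Op 8: route key 95: none >= 95, wrap to smallest pos 24 -> NB
Op 9: route key 71: none >= 71, wrap to smallest pos 24 -> NB
Op 10: remove NA -> ring=[24:NB,57:NC]

Answer: NA NA NA NA NB NB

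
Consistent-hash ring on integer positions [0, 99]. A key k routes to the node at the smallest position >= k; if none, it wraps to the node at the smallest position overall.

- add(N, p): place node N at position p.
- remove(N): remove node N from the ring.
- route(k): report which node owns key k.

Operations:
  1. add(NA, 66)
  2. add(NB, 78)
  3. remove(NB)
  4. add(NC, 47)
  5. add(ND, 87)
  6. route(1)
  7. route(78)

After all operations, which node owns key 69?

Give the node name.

Answer: ND

Derivation:
Op 1: add NA@66 -> ring=[66:NA]
Op 2: add NB@78 -> ring=[66:NA,78:NB]
Op 3: remove NB -> ring=[66:NA]
Op 4: add NC@47 -> ring=[47:NC,66:NA]
Op 5: add ND@87 -> ring=[47:NC,66:NA,87:ND]
Op 6: route key 1: smallest pos >= 1 is 47 -> NC
Op 7: route key 78: smallest pos >= 78 is 87 -> ND
Final route key 69: smallest pos >= 69 is 87 -> ND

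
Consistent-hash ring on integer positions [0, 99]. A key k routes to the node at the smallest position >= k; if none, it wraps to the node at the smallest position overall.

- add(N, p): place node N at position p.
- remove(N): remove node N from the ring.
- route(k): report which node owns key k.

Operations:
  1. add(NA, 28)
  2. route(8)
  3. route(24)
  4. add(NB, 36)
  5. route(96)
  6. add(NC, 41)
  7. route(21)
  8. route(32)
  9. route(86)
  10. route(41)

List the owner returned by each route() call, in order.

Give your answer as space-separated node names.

Answer: NA NA NA NA NB NA NC

Derivation:
Op 1: add NA@28 -> ring=[28:NA]
Op 2: route key 8: smallest pos >= 8 is 28 -> NA
Op 3: route key 24: smallest pos >= 24 is 28 -> NA
Op 4: add NB@36 -> ring=[28:NA,36:NB]
Op 5: route key 96: none >= 96, wrap to smallest pos 28 -> NA
Op 6: add NC@41 -> ring=[28:NA,36:NB,41:NC]
Op 7: route key 21: smallest pos >= 21 is 28 -> NA
Op 8: route key 32: smallest pos >= 32 is 36 -> NB
Op 9: route key 86: none >= 86, wrap to smallest pos 28 -> NA
Op 10: route key 41: smallest pos >= 41 is 41 -> NC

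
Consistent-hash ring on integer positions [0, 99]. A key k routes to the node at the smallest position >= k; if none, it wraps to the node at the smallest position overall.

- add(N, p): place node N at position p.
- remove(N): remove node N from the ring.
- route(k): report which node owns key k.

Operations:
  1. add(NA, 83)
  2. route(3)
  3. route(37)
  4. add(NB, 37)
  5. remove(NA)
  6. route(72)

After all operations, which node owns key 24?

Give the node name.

Answer: NB

Derivation:
Op 1: add NA@83 -> ring=[83:NA]
Op 2: route key 3: smallest pos >= 3 is 83 -> NA
Op 3: route key 37: smallest pos >= 37 is 83 -> NA
Op 4: add NB@37 -> ring=[37:NB,83:NA]
Op 5: remove NA -> ring=[37:NB]
Op 6: route key 72: none >= 72, wrap to smallest pos 37 -> NB
Final route key 24: smallest pos >= 24 is 37 -> NB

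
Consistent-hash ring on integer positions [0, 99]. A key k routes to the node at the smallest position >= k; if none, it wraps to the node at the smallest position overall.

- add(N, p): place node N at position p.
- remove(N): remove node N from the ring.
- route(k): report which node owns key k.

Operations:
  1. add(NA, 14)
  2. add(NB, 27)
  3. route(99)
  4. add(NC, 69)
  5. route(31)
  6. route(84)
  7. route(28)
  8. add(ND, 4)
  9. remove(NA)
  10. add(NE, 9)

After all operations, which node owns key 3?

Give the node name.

Answer: ND

Derivation:
Op 1: add NA@14 -> ring=[14:NA]
Op 2: add NB@27 -> ring=[14:NA,27:NB]
Op 3: route key 99: none >= 99, wrap to smallest pos 14 -> NA
Op 4: add NC@69 -> ring=[14:NA,27:NB,69:NC]
Op 5: route key 31: smallest pos >= 31 is 69 -> NC
Op 6: route key 84: none >= 84, wrap to smallest pos 14 -> NA
Op 7: route key 28: smallest pos >= 28 is 69 -> NC
Op 8: add ND@4 -> ring=[4:ND,14:NA,27:NB,69:NC]
Op 9: remove NA -> ring=[4:ND,27:NB,69:NC]
Op 10: add NE@9 -> ring=[4:ND,9:NE,27:NB,69:NC]
Final route key 3: smallest pos >= 3 is 4 -> ND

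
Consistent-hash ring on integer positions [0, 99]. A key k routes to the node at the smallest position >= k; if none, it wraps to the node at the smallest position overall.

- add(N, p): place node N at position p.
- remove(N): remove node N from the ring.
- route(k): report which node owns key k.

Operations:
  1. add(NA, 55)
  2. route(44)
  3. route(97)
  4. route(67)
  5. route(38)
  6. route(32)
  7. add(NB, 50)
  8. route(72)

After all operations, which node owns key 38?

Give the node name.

Op 1: add NA@55 -> ring=[55:NA]
Op 2: route key 44: smallest pos >= 44 is 55 -> NA
Op 3: route key 97: none >= 97, wrap to smallest pos 55 -> NA
Op 4: route key 67: none >= 67, wrap to smallest pos 55 -> NA
Op 5: route key 38: smallest pos >= 38 is 55 -> NA
Op 6: route key 32: smallest pos >= 32 is 55 -> NA
Op 7: add NB@50 -> ring=[50:NB,55:NA]
Op 8: route key 72: none >= 72, wrap to smallest pos 50 -> NB
Final route key 38: smallest pos >= 38 is 50 -> NB

Answer: NB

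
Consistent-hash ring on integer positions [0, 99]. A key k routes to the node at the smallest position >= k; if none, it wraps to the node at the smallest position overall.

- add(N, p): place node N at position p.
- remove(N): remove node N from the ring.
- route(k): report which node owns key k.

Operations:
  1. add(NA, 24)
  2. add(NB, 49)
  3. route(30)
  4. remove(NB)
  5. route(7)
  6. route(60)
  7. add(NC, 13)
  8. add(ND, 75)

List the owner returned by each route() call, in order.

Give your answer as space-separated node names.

Answer: NB NA NA

Derivation:
Op 1: add NA@24 -> ring=[24:NA]
Op 2: add NB@49 -> ring=[24:NA,49:NB]
Op 3: route key 30: smallest pos >= 30 is 49 -> NB
Op 4: remove NB -> ring=[24:NA]
Op 5: route key 7: smallest pos >= 7 is 24 -> NA
Op 6: route key 60: none >= 60, wrap to smallest pos 24 -> NA
Op 7: add NC@13 -> ring=[13:NC,24:NA]
Op 8: add ND@75 -> ring=[13:NC,24:NA,75:ND]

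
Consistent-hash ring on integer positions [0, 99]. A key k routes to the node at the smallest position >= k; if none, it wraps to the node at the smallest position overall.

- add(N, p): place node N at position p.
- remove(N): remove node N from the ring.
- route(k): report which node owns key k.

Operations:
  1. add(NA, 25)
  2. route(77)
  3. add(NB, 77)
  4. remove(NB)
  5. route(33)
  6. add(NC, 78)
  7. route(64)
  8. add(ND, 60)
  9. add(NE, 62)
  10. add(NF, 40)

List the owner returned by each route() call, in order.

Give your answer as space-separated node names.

Answer: NA NA NC

Derivation:
Op 1: add NA@25 -> ring=[25:NA]
Op 2: route key 77: none >= 77, wrap to smallest pos 25 -> NA
Op 3: add NB@77 -> ring=[25:NA,77:NB]
Op 4: remove NB -> ring=[25:NA]
Op 5: route key 33: none >= 33, wrap to smallest pos 25 -> NA
Op 6: add NC@78 -> ring=[25:NA,78:NC]
Op 7: route key 64: smallest pos >= 64 is 78 -> NC
Op 8: add ND@60 -> ring=[25:NA,60:ND,78:NC]
Op 9: add NE@62 -> ring=[25:NA,60:ND,62:NE,78:NC]
Op 10: add NF@40 -> ring=[25:NA,40:NF,60:ND,62:NE,78:NC]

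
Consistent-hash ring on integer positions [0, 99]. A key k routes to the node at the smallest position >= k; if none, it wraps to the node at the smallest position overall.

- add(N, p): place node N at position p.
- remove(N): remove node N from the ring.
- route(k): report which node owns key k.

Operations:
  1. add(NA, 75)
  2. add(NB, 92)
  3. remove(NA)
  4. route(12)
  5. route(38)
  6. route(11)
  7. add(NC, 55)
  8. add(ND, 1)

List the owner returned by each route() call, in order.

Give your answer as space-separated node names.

Answer: NB NB NB

Derivation:
Op 1: add NA@75 -> ring=[75:NA]
Op 2: add NB@92 -> ring=[75:NA,92:NB]
Op 3: remove NA -> ring=[92:NB]
Op 4: route key 12: smallest pos >= 12 is 92 -> NB
Op 5: route key 38: smallest pos >= 38 is 92 -> NB
Op 6: route key 11: smallest pos >= 11 is 92 -> NB
Op 7: add NC@55 -> ring=[55:NC,92:NB]
Op 8: add ND@1 -> ring=[1:ND,55:NC,92:NB]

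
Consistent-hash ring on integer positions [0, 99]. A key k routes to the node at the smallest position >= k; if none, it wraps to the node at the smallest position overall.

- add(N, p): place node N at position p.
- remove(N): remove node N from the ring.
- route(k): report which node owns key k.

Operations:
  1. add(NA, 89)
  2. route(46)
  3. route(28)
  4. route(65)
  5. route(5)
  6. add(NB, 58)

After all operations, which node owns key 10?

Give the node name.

Answer: NB

Derivation:
Op 1: add NA@89 -> ring=[89:NA]
Op 2: route key 46: smallest pos >= 46 is 89 -> NA
Op 3: route key 28: smallest pos >= 28 is 89 -> NA
Op 4: route key 65: smallest pos >= 65 is 89 -> NA
Op 5: route key 5: smallest pos >= 5 is 89 -> NA
Op 6: add NB@58 -> ring=[58:NB,89:NA]
Final route key 10: smallest pos >= 10 is 58 -> NB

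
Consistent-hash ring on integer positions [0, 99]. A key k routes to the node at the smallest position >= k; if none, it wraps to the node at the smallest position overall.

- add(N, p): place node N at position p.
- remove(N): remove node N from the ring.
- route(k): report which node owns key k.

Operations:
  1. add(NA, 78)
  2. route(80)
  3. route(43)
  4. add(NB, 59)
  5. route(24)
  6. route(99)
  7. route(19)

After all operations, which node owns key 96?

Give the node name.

Op 1: add NA@78 -> ring=[78:NA]
Op 2: route key 80: none >= 80, wrap to smallest pos 78 -> NA
Op 3: route key 43: smallest pos >= 43 is 78 -> NA
Op 4: add NB@59 -> ring=[59:NB,78:NA]
Op 5: route key 24: smallest pos >= 24 is 59 -> NB
Op 6: route key 99: none >= 99, wrap to smallest pos 59 -> NB
Op 7: route key 19: smallest pos >= 19 is 59 -> NB
Final route key 96: none >= 96, wrap to smallest pos 59 -> NB

Answer: NB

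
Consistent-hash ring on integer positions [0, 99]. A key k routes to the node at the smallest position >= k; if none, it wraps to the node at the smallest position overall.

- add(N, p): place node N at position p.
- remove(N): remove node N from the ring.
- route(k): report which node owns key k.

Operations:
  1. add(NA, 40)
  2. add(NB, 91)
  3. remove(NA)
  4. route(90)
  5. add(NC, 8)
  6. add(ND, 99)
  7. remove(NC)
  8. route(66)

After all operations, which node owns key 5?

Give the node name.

Op 1: add NA@40 -> ring=[40:NA]
Op 2: add NB@91 -> ring=[40:NA,91:NB]
Op 3: remove NA -> ring=[91:NB]
Op 4: route key 90: smallest pos >= 90 is 91 -> NB
Op 5: add NC@8 -> ring=[8:NC,91:NB]
Op 6: add ND@99 -> ring=[8:NC,91:NB,99:ND]
Op 7: remove NC -> ring=[91:NB,99:ND]
Op 8: route key 66: smallest pos >= 66 is 91 -> NB
Final route key 5: smallest pos >= 5 is 91 -> NB

Answer: NB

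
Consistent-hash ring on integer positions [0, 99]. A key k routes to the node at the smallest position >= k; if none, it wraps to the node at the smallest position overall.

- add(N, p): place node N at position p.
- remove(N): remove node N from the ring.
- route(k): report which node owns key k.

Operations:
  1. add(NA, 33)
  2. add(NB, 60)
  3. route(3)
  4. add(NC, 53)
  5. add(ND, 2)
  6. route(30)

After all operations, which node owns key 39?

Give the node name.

Op 1: add NA@33 -> ring=[33:NA]
Op 2: add NB@60 -> ring=[33:NA,60:NB]
Op 3: route key 3: smallest pos >= 3 is 33 -> NA
Op 4: add NC@53 -> ring=[33:NA,53:NC,60:NB]
Op 5: add ND@2 -> ring=[2:ND,33:NA,53:NC,60:NB]
Op 6: route key 30: smallest pos >= 30 is 33 -> NA
Final route key 39: smallest pos >= 39 is 53 -> NC

Answer: NC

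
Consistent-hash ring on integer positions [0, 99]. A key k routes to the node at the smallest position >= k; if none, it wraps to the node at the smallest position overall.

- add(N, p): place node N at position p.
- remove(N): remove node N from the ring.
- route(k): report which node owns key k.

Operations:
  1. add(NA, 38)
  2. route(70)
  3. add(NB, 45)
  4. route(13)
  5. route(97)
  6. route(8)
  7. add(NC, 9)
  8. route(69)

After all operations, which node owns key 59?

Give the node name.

Answer: NC

Derivation:
Op 1: add NA@38 -> ring=[38:NA]
Op 2: route key 70: none >= 70, wrap to smallest pos 38 -> NA
Op 3: add NB@45 -> ring=[38:NA,45:NB]
Op 4: route key 13: smallest pos >= 13 is 38 -> NA
Op 5: route key 97: none >= 97, wrap to smallest pos 38 -> NA
Op 6: route key 8: smallest pos >= 8 is 38 -> NA
Op 7: add NC@9 -> ring=[9:NC,38:NA,45:NB]
Op 8: route key 69: none >= 69, wrap to smallest pos 9 -> NC
Final route key 59: none >= 59, wrap to smallest pos 9 -> NC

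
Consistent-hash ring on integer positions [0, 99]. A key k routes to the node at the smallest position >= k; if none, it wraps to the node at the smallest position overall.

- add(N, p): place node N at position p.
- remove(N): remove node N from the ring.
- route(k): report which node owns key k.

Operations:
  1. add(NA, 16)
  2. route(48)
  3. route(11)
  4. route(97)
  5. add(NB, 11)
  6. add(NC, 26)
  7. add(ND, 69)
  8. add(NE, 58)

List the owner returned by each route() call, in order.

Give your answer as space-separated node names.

Answer: NA NA NA

Derivation:
Op 1: add NA@16 -> ring=[16:NA]
Op 2: route key 48: none >= 48, wrap to smallest pos 16 -> NA
Op 3: route key 11: smallest pos >= 11 is 16 -> NA
Op 4: route key 97: none >= 97, wrap to smallest pos 16 -> NA
Op 5: add NB@11 -> ring=[11:NB,16:NA]
Op 6: add NC@26 -> ring=[11:NB,16:NA,26:NC]
Op 7: add ND@69 -> ring=[11:NB,16:NA,26:NC,69:ND]
Op 8: add NE@58 -> ring=[11:NB,16:NA,26:NC,58:NE,69:ND]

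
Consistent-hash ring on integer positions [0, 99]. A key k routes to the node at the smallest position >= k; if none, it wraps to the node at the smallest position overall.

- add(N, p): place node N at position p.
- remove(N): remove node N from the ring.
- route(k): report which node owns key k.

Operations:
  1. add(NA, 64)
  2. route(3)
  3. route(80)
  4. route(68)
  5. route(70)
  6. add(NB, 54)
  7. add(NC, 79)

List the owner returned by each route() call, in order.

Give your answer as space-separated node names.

Answer: NA NA NA NA

Derivation:
Op 1: add NA@64 -> ring=[64:NA]
Op 2: route key 3: smallest pos >= 3 is 64 -> NA
Op 3: route key 80: none >= 80, wrap to smallest pos 64 -> NA
Op 4: route key 68: none >= 68, wrap to smallest pos 64 -> NA
Op 5: route key 70: none >= 70, wrap to smallest pos 64 -> NA
Op 6: add NB@54 -> ring=[54:NB,64:NA]
Op 7: add NC@79 -> ring=[54:NB,64:NA,79:NC]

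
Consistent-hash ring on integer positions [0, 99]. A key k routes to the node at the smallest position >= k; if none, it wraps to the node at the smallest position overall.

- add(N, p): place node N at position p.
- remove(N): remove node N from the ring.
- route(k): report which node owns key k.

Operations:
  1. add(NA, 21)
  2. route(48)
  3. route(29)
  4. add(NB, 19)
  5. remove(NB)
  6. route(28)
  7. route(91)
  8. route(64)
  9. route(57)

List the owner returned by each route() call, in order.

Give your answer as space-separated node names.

Answer: NA NA NA NA NA NA

Derivation:
Op 1: add NA@21 -> ring=[21:NA]
Op 2: route key 48: none >= 48, wrap to smallest pos 21 -> NA
Op 3: route key 29: none >= 29, wrap to smallest pos 21 -> NA
Op 4: add NB@19 -> ring=[19:NB,21:NA]
Op 5: remove NB -> ring=[21:NA]
Op 6: route key 28: none >= 28, wrap to smallest pos 21 -> NA
Op 7: route key 91: none >= 91, wrap to smallest pos 21 -> NA
Op 8: route key 64: none >= 64, wrap to smallest pos 21 -> NA
Op 9: route key 57: none >= 57, wrap to smallest pos 21 -> NA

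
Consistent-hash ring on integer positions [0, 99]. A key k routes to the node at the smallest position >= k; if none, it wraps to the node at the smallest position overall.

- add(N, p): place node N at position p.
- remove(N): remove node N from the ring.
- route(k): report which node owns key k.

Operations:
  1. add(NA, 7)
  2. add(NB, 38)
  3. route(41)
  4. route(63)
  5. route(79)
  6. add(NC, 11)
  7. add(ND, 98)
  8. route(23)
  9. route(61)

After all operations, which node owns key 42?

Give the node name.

Answer: ND

Derivation:
Op 1: add NA@7 -> ring=[7:NA]
Op 2: add NB@38 -> ring=[7:NA,38:NB]
Op 3: route key 41: none >= 41, wrap to smallest pos 7 -> NA
Op 4: route key 63: none >= 63, wrap to smallest pos 7 -> NA
Op 5: route key 79: none >= 79, wrap to smallest pos 7 -> NA
Op 6: add NC@11 -> ring=[7:NA,11:NC,38:NB]
Op 7: add ND@98 -> ring=[7:NA,11:NC,38:NB,98:ND]
Op 8: route key 23: smallest pos >= 23 is 38 -> NB
Op 9: route key 61: smallest pos >= 61 is 98 -> ND
Final route key 42: smallest pos >= 42 is 98 -> ND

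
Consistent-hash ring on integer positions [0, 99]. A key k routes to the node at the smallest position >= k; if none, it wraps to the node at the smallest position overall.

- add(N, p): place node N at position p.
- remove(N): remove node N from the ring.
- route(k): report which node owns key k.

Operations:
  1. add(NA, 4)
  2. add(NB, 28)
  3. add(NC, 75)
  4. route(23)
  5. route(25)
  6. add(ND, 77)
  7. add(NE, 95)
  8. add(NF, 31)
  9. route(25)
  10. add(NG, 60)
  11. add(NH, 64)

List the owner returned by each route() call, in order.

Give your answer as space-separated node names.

Answer: NB NB NB

Derivation:
Op 1: add NA@4 -> ring=[4:NA]
Op 2: add NB@28 -> ring=[4:NA,28:NB]
Op 3: add NC@75 -> ring=[4:NA,28:NB,75:NC]
Op 4: route key 23: smallest pos >= 23 is 28 -> NB
Op 5: route key 25: smallest pos >= 25 is 28 -> NB
Op 6: add ND@77 -> ring=[4:NA,28:NB,75:NC,77:ND]
Op 7: add NE@95 -> ring=[4:NA,28:NB,75:NC,77:ND,95:NE]
Op 8: add NF@31 -> ring=[4:NA,28:NB,31:NF,75:NC,77:ND,95:NE]
Op 9: route key 25: smallest pos >= 25 is 28 -> NB
Op 10: add NG@60 -> ring=[4:NA,28:NB,31:NF,60:NG,75:NC,77:ND,95:NE]
Op 11: add NH@64 -> ring=[4:NA,28:NB,31:NF,60:NG,64:NH,75:NC,77:ND,95:NE]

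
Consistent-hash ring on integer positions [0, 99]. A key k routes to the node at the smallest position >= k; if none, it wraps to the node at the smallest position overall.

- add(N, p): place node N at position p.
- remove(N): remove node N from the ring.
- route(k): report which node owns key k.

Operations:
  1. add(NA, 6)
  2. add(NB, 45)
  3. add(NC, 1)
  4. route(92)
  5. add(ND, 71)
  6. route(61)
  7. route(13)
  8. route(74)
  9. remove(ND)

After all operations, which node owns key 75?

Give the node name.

Answer: NC

Derivation:
Op 1: add NA@6 -> ring=[6:NA]
Op 2: add NB@45 -> ring=[6:NA,45:NB]
Op 3: add NC@1 -> ring=[1:NC,6:NA,45:NB]
Op 4: route key 92: none >= 92, wrap to smallest pos 1 -> NC
Op 5: add ND@71 -> ring=[1:NC,6:NA,45:NB,71:ND]
Op 6: route key 61: smallest pos >= 61 is 71 -> ND
Op 7: route key 13: smallest pos >= 13 is 45 -> NB
Op 8: route key 74: none >= 74, wrap to smallest pos 1 -> NC
Op 9: remove ND -> ring=[1:NC,6:NA,45:NB]
Final route key 75: none >= 75, wrap to smallest pos 1 -> NC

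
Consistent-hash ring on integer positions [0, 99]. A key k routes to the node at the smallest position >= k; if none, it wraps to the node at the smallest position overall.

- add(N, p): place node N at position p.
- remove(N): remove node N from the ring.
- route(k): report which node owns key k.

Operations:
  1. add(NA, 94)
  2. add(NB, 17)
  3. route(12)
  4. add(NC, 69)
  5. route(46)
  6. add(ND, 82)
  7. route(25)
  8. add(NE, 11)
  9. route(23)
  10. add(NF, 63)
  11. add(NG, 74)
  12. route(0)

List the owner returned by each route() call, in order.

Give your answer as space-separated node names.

Op 1: add NA@94 -> ring=[94:NA]
Op 2: add NB@17 -> ring=[17:NB,94:NA]
Op 3: route key 12: smallest pos >= 12 is 17 -> NB
Op 4: add NC@69 -> ring=[17:NB,69:NC,94:NA]
Op 5: route key 46: smallest pos >= 46 is 69 -> NC
Op 6: add ND@82 -> ring=[17:NB,69:NC,82:ND,94:NA]
Op 7: route key 25: smallest pos >= 25 is 69 -> NC
Op 8: add NE@11 -> ring=[11:NE,17:NB,69:NC,82:ND,94:NA]
Op 9: route key 23: smallest pos >= 23 is 69 -> NC
Op 10: add NF@63 -> ring=[11:NE,17:NB,63:NF,69:NC,82:ND,94:NA]
Op 11: add NG@74 -> ring=[11:NE,17:NB,63:NF,69:NC,74:NG,82:ND,94:NA]
Op 12: route key 0: smallest pos >= 0 is 11 -> NE

Answer: NB NC NC NC NE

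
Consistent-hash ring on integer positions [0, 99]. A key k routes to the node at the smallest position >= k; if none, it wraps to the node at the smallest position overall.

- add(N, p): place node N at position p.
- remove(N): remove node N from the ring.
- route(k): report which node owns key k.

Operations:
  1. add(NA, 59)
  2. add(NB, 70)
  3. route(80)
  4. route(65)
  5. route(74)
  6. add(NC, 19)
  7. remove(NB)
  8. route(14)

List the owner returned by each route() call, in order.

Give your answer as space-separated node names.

Answer: NA NB NA NC

Derivation:
Op 1: add NA@59 -> ring=[59:NA]
Op 2: add NB@70 -> ring=[59:NA,70:NB]
Op 3: route key 80: none >= 80, wrap to smallest pos 59 -> NA
Op 4: route key 65: smallest pos >= 65 is 70 -> NB
Op 5: route key 74: none >= 74, wrap to smallest pos 59 -> NA
Op 6: add NC@19 -> ring=[19:NC,59:NA,70:NB]
Op 7: remove NB -> ring=[19:NC,59:NA]
Op 8: route key 14: smallest pos >= 14 is 19 -> NC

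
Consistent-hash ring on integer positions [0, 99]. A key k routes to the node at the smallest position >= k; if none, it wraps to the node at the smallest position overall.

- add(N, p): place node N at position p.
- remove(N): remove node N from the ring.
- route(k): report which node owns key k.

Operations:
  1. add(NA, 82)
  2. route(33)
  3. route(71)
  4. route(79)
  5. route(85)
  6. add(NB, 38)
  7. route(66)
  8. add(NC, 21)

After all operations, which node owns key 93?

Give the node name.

Op 1: add NA@82 -> ring=[82:NA]
Op 2: route key 33: smallest pos >= 33 is 82 -> NA
Op 3: route key 71: smallest pos >= 71 is 82 -> NA
Op 4: route key 79: smallest pos >= 79 is 82 -> NA
Op 5: route key 85: none >= 85, wrap to smallest pos 82 -> NA
Op 6: add NB@38 -> ring=[38:NB,82:NA]
Op 7: route key 66: smallest pos >= 66 is 82 -> NA
Op 8: add NC@21 -> ring=[21:NC,38:NB,82:NA]
Final route key 93: none >= 93, wrap to smallest pos 21 -> NC

Answer: NC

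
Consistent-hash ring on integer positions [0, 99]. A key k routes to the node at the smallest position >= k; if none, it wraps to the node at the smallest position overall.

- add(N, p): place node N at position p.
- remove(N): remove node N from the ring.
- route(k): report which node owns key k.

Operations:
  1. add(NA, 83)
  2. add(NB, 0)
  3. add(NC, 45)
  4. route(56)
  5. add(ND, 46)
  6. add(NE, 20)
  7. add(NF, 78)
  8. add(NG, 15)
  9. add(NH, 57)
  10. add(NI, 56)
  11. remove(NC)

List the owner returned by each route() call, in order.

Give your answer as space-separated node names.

Answer: NA

Derivation:
Op 1: add NA@83 -> ring=[83:NA]
Op 2: add NB@0 -> ring=[0:NB,83:NA]
Op 3: add NC@45 -> ring=[0:NB,45:NC,83:NA]
Op 4: route key 56: smallest pos >= 56 is 83 -> NA
Op 5: add ND@46 -> ring=[0:NB,45:NC,46:ND,83:NA]
Op 6: add NE@20 -> ring=[0:NB,20:NE,45:NC,46:ND,83:NA]
Op 7: add NF@78 -> ring=[0:NB,20:NE,45:NC,46:ND,78:NF,83:NA]
Op 8: add NG@15 -> ring=[0:NB,15:NG,20:NE,45:NC,46:ND,78:NF,83:NA]
Op 9: add NH@57 -> ring=[0:NB,15:NG,20:NE,45:NC,46:ND,57:NH,78:NF,83:NA]
Op 10: add NI@56 -> ring=[0:NB,15:NG,20:NE,45:NC,46:ND,56:NI,57:NH,78:NF,83:NA]
Op 11: remove NC -> ring=[0:NB,15:NG,20:NE,46:ND,56:NI,57:NH,78:NF,83:NA]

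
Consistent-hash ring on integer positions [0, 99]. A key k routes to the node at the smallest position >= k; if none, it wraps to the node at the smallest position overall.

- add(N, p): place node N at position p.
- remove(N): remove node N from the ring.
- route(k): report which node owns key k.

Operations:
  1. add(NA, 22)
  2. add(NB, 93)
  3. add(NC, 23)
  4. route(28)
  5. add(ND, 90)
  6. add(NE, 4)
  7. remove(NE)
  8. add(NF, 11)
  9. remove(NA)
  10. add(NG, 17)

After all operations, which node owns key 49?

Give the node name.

Op 1: add NA@22 -> ring=[22:NA]
Op 2: add NB@93 -> ring=[22:NA,93:NB]
Op 3: add NC@23 -> ring=[22:NA,23:NC,93:NB]
Op 4: route key 28: smallest pos >= 28 is 93 -> NB
Op 5: add ND@90 -> ring=[22:NA,23:NC,90:ND,93:NB]
Op 6: add NE@4 -> ring=[4:NE,22:NA,23:NC,90:ND,93:NB]
Op 7: remove NE -> ring=[22:NA,23:NC,90:ND,93:NB]
Op 8: add NF@11 -> ring=[11:NF,22:NA,23:NC,90:ND,93:NB]
Op 9: remove NA -> ring=[11:NF,23:NC,90:ND,93:NB]
Op 10: add NG@17 -> ring=[11:NF,17:NG,23:NC,90:ND,93:NB]
Final route key 49: smallest pos >= 49 is 90 -> ND

Answer: ND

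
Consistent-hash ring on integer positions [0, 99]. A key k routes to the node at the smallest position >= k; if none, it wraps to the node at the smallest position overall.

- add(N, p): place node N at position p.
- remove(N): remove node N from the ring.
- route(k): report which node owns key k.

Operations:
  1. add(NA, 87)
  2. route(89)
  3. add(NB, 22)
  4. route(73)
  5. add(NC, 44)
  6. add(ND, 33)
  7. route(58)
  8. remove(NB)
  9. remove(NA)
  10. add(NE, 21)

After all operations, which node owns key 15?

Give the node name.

Op 1: add NA@87 -> ring=[87:NA]
Op 2: route key 89: none >= 89, wrap to smallest pos 87 -> NA
Op 3: add NB@22 -> ring=[22:NB,87:NA]
Op 4: route key 73: smallest pos >= 73 is 87 -> NA
Op 5: add NC@44 -> ring=[22:NB,44:NC,87:NA]
Op 6: add ND@33 -> ring=[22:NB,33:ND,44:NC,87:NA]
Op 7: route key 58: smallest pos >= 58 is 87 -> NA
Op 8: remove NB -> ring=[33:ND,44:NC,87:NA]
Op 9: remove NA -> ring=[33:ND,44:NC]
Op 10: add NE@21 -> ring=[21:NE,33:ND,44:NC]
Final route key 15: smallest pos >= 15 is 21 -> NE

Answer: NE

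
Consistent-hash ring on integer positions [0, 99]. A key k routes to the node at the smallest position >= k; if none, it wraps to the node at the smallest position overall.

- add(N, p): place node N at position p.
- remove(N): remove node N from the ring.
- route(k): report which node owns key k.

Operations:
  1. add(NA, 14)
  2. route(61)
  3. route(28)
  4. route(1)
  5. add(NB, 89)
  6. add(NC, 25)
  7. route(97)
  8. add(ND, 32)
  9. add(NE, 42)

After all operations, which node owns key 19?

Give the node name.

Answer: NC

Derivation:
Op 1: add NA@14 -> ring=[14:NA]
Op 2: route key 61: none >= 61, wrap to smallest pos 14 -> NA
Op 3: route key 28: none >= 28, wrap to smallest pos 14 -> NA
Op 4: route key 1: smallest pos >= 1 is 14 -> NA
Op 5: add NB@89 -> ring=[14:NA,89:NB]
Op 6: add NC@25 -> ring=[14:NA,25:NC,89:NB]
Op 7: route key 97: none >= 97, wrap to smallest pos 14 -> NA
Op 8: add ND@32 -> ring=[14:NA,25:NC,32:ND,89:NB]
Op 9: add NE@42 -> ring=[14:NA,25:NC,32:ND,42:NE,89:NB]
Final route key 19: smallest pos >= 19 is 25 -> NC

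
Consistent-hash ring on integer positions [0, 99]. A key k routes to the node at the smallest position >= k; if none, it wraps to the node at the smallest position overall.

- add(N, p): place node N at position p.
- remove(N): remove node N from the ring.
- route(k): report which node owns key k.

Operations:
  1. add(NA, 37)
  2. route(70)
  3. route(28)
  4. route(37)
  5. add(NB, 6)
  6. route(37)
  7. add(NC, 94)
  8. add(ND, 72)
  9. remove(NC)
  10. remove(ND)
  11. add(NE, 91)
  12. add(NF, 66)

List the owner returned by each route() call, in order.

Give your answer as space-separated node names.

Op 1: add NA@37 -> ring=[37:NA]
Op 2: route key 70: none >= 70, wrap to smallest pos 37 -> NA
Op 3: route key 28: smallest pos >= 28 is 37 -> NA
Op 4: route key 37: smallest pos >= 37 is 37 -> NA
Op 5: add NB@6 -> ring=[6:NB,37:NA]
Op 6: route key 37: smallest pos >= 37 is 37 -> NA
Op 7: add NC@94 -> ring=[6:NB,37:NA,94:NC]
Op 8: add ND@72 -> ring=[6:NB,37:NA,72:ND,94:NC]
Op 9: remove NC -> ring=[6:NB,37:NA,72:ND]
Op 10: remove ND -> ring=[6:NB,37:NA]
Op 11: add NE@91 -> ring=[6:NB,37:NA,91:NE]
Op 12: add NF@66 -> ring=[6:NB,37:NA,66:NF,91:NE]

Answer: NA NA NA NA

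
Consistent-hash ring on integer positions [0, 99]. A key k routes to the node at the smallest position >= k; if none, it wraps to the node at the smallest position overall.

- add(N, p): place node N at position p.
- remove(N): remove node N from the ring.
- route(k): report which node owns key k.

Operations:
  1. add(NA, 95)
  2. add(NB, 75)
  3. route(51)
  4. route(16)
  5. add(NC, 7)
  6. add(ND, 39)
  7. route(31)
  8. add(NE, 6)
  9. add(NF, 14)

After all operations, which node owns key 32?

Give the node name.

Answer: ND

Derivation:
Op 1: add NA@95 -> ring=[95:NA]
Op 2: add NB@75 -> ring=[75:NB,95:NA]
Op 3: route key 51: smallest pos >= 51 is 75 -> NB
Op 4: route key 16: smallest pos >= 16 is 75 -> NB
Op 5: add NC@7 -> ring=[7:NC,75:NB,95:NA]
Op 6: add ND@39 -> ring=[7:NC,39:ND,75:NB,95:NA]
Op 7: route key 31: smallest pos >= 31 is 39 -> ND
Op 8: add NE@6 -> ring=[6:NE,7:NC,39:ND,75:NB,95:NA]
Op 9: add NF@14 -> ring=[6:NE,7:NC,14:NF,39:ND,75:NB,95:NA]
Final route key 32: smallest pos >= 32 is 39 -> ND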